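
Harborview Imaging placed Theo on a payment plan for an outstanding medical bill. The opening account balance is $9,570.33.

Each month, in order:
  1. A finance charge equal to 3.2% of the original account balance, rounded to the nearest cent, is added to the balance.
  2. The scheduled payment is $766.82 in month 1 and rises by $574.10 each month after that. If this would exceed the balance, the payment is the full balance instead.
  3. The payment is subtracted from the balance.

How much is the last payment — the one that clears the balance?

$1,832.73

Month 1: $9,570.33 +$306.25 interest = $9,876.58; pay $766.82 → $9,109.76
Month 2: $9,109.76 +$306.25 interest = $9,416.01; pay $1,340.92 → $8,075.09
Month 3: $8,075.09 +$306.25 interest = $8,381.34; pay $1,915.02 → $6,466.32
Month 4: $6,466.32 +$306.25 interest = $6,772.57; pay $2,489.12 → $4,283.45
Month 5: $4,283.45 +$306.25 interest = $4,589.70; pay $3,063.22 → $1,526.48
Month 6: $1,526.48 +$306.25 interest = $1,832.73; pay $1,832.73 → $0.00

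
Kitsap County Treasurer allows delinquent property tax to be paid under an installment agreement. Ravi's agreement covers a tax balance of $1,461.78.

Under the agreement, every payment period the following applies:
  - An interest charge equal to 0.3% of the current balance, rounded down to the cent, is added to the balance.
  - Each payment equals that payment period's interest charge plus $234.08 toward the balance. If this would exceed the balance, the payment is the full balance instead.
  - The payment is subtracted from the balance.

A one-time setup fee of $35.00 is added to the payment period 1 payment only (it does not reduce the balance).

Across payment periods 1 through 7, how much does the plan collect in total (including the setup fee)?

Payment period 1: $1,461.78 +$4.38 interest = $1,466.16; pay $238.46 (+ $35.00 fee) → $1,227.70
Payment period 2: $1,227.70 +$3.68 interest = $1,231.38; pay $237.76 → $993.62
Payment period 3: $993.62 +$2.98 interest = $996.60; pay $237.06 → $759.54
Payment period 4: $759.54 +$2.27 interest = $761.81; pay $236.35 → $525.46
Payment period 5: $525.46 +$1.57 interest = $527.03; pay $235.65 → $291.38
Payment period 6: $291.38 +$0.87 interest = $292.25; pay $234.95 → $57.30
Payment period 7: $57.30 +$0.17 interest = $57.47; pay $57.47 → $0.00
Total paid: $1,512.70

$1,512.70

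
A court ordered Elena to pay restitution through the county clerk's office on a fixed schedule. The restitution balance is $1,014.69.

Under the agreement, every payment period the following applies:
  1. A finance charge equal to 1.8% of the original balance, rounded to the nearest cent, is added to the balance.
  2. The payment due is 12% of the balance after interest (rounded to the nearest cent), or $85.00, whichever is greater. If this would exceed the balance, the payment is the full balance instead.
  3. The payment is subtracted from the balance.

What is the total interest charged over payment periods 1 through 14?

Payment period 1: $1,014.69 +$18.26 interest = $1,032.95; pay $123.95 → $909.00
Payment period 2: $909.00 +$18.26 interest = $927.26; pay $111.27 → $815.99
Payment period 3: $815.99 +$18.26 interest = $834.25; pay $100.11 → $734.14
Payment period 4: $734.14 +$18.26 interest = $752.40; pay $90.29 → $662.11
Payment period 5: $662.11 +$18.26 interest = $680.37; pay $85.00 → $595.37
Payment period 6: $595.37 +$18.26 interest = $613.63; pay $85.00 → $528.63
Payment period 7: $528.63 +$18.26 interest = $546.89; pay $85.00 → $461.89
Payment period 8: $461.89 +$18.26 interest = $480.15; pay $85.00 → $395.15
Payment period 9: $395.15 +$18.26 interest = $413.41; pay $85.00 → $328.41
Payment period 10: $328.41 +$18.26 interest = $346.67; pay $85.00 → $261.67
Payment period 11: $261.67 +$18.26 interest = $279.93; pay $85.00 → $194.93
Payment period 12: $194.93 +$18.26 interest = $213.19; pay $85.00 → $128.19
Payment period 13: $128.19 +$18.26 interest = $146.45; pay $85.00 → $61.45
Payment period 14: $61.45 +$18.26 interest = $79.71; pay $79.71 → $0.00
Total interest: $18.26 + $18.26 + $18.26 + $18.26 + $18.26 + $18.26 + $18.26 + $18.26 + $18.26 + $18.26 + $18.26 + $18.26 + $18.26 + $18.26 = $255.64

$255.64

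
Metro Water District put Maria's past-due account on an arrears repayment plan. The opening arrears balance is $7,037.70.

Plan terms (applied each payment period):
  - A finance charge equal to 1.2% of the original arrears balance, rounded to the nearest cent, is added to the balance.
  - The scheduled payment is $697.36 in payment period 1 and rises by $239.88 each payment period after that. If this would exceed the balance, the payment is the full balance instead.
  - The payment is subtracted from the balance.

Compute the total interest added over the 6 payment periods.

$506.70

Payment period 1: $7,037.70 +$84.45 interest = $7,122.15; pay $697.36 → $6,424.79
Payment period 2: $6,424.79 +$84.45 interest = $6,509.24; pay $937.24 → $5,572.00
Payment period 3: $5,572.00 +$84.45 interest = $5,656.45; pay $1,177.12 → $4,479.33
Payment period 4: $4,479.33 +$84.45 interest = $4,563.78; pay $1,417.00 → $3,146.78
Payment period 5: $3,146.78 +$84.45 interest = $3,231.23; pay $1,656.88 → $1,574.35
Payment period 6: $1,574.35 +$84.45 interest = $1,658.80; pay $1,658.80 → $0.00
Total interest: $84.45 + $84.45 + $84.45 + $84.45 + $84.45 + $84.45 = $506.70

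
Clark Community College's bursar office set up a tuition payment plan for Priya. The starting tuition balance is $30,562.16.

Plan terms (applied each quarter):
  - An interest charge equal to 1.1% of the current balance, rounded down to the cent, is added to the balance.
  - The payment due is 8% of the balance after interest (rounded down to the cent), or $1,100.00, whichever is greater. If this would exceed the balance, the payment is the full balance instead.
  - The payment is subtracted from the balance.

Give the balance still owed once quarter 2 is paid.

# | Opening | Interest | Payment | End bal
1 | $30,562.16 | $336.18 | $2,471.86 | $28,426.48
2 | $28,426.48 | $312.69 | $2,299.13 | $26,440.04

$26,440.04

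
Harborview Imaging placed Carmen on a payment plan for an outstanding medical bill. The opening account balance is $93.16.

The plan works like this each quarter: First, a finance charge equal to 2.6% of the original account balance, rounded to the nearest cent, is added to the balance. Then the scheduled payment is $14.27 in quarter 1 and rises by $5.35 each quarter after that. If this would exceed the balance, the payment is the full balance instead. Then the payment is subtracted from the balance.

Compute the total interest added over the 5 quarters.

$12.10

Quarter 1: $93.16 +$2.42 interest = $95.58; pay $14.27 → $81.31
Quarter 2: $81.31 +$2.42 interest = $83.73; pay $19.62 → $64.11
Quarter 3: $64.11 +$2.42 interest = $66.53; pay $24.97 → $41.56
Quarter 4: $41.56 +$2.42 interest = $43.98; pay $30.32 → $13.66
Quarter 5: $13.66 +$2.42 interest = $16.08; pay $16.08 → $0.00
Total interest: $2.42 + $2.42 + $2.42 + $2.42 + $2.42 = $12.10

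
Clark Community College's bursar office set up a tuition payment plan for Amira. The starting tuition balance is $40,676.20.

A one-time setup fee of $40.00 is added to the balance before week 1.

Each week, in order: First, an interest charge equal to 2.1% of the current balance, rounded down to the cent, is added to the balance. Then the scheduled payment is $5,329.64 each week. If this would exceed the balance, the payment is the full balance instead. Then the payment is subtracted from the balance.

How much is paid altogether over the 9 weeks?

Week 1: $40,716.20 +$855.04 interest = $41,571.24; pay $5,329.64 → $36,241.60
Week 2: $36,241.60 +$761.07 interest = $37,002.67; pay $5,329.64 → $31,673.03
Week 3: $31,673.03 +$665.13 interest = $32,338.16; pay $5,329.64 → $27,008.52
Week 4: $27,008.52 +$567.17 interest = $27,575.69; pay $5,329.64 → $22,246.05
Week 5: $22,246.05 +$467.16 interest = $22,713.21; pay $5,329.64 → $17,383.57
Week 6: $17,383.57 +$365.05 interest = $17,748.62; pay $5,329.64 → $12,418.98
Week 7: $12,418.98 +$260.79 interest = $12,679.77; pay $5,329.64 → $7,350.13
Week 8: $7,350.13 +$154.35 interest = $7,504.48; pay $5,329.64 → $2,174.84
Week 9: $2,174.84 +$45.67 interest = $2,220.51; pay $2,220.51 → $0.00
Total paid: $44,857.63

$44,857.63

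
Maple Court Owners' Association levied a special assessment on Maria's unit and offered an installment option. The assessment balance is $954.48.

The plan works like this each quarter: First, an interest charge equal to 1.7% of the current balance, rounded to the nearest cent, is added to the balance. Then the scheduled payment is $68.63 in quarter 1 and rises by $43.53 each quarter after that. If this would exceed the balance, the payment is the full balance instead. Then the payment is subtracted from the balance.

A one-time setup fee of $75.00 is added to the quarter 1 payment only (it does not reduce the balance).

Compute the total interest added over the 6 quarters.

$68.71

Quarter 1: opening $954.48; interest $16.23 → $970.71; payment $68.63 (+ $75.00 fee); balance $902.08
Quarter 2: opening $902.08; interest $15.34 → $917.42; payment $112.16; balance $805.26
Quarter 3: opening $805.26; interest $13.69 → $818.95; payment $155.69; balance $663.26
Quarter 4: opening $663.26; interest $11.28 → $674.54; payment $199.22; balance $475.32
Quarter 5: opening $475.32; interest $8.08 → $483.40; payment $242.75; balance $240.65
Quarter 6: opening $240.65; interest $4.09 → $244.74; payment $244.74; balance $0.00
Total interest: $16.23 + $15.34 + $13.69 + $11.28 + $8.08 + $4.09 = $68.71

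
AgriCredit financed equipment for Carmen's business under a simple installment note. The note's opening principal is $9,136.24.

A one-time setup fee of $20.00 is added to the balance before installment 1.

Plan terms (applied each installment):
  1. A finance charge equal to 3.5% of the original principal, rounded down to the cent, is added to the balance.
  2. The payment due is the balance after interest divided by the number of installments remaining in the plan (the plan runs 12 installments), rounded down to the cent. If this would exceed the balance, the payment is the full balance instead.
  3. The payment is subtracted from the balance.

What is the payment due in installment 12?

# | Opening | Interest | Payment | End bal
1 | $9,156.24 | $319.76 | $789.66 | $8,686.34
2 | $8,686.34 | $319.76 | $818.73 | $8,187.37
3 | $8,187.37 | $319.76 | $850.71 | $7,656.42
4 | $7,656.42 | $319.76 | $886.24 | $7,089.94
5 | $7,089.94 | $319.76 | $926.21 | $6,483.49
6 | $6,483.49 | $319.76 | $971.89 | $5,831.36
7 | $5,831.36 | $319.76 | $1,025.18 | $5,125.94
8 | $5,125.94 | $319.76 | $1,089.14 | $4,356.56
9 | $4,356.56 | $319.76 | $1,169.08 | $3,507.24
10 | $3,507.24 | $319.76 | $1,275.66 | $2,551.34
11 | $2,551.34 | $319.76 | $1,435.55 | $1,435.55
12 | $1,435.55 | $319.76 | $1,755.31 | $0.00

$1,755.31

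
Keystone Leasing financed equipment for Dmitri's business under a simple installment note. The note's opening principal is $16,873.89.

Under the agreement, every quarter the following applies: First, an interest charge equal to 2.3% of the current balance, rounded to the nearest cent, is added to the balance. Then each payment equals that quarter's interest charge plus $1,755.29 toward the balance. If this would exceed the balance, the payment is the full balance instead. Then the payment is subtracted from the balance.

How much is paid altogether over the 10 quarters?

Quarter 1: opening $16,873.89; interest $388.10 → $17,261.99; payment $2,143.39; balance $15,118.60
Quarter 2: opening $15,118.60; interest $347.73 → $15,466.33; payment $2,103.02; balance $13,363.31
Quarter 3: opening $13,363.31; interest $307.36 → $13,670.67; payment $2,062.65; balance $11,608.02
Quarter 4: opening $11,608.02; interest $266.98 → $11,875.00; payment $2,022.27; balance $9,852.73
Quarter 5: opening $9,852.73; interest $226.61 → $10,079.34; payment $1,981.90; balance $8,097.44
Quarter 6: opening $8,097.44; interest $186.24 → $8,283.68; payment $1,941.53; balance $6,342.15
Quarter 7: opening $6,342.15; interest $145.87 → $6,488.02; payment $1,901.16; balance $4,586.86
Quarter 8: opening $4,586.86; interest $105.50 → $4,692.36; payment $1,860.79; balance $2,831.57
Quarter 9: opening $2,831.57; interest $65.13 → $2,896.70; payment $1,820.42; balance $1,076.28
Quarter 10: opening $1,076.28; interest $24.75 → $1,101.03; payment $1,101.03; balance $0.00
Total paid: $18,938.16

$18,938.16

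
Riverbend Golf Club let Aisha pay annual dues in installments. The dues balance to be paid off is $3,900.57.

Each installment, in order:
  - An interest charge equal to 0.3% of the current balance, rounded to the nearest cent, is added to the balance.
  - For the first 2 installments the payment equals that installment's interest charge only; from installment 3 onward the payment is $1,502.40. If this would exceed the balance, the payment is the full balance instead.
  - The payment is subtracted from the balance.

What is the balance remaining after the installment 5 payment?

$0.00

# | Opening | Interest | Payment | End bal
1 | $3,900.57 | $11.70 | $11.70 | $3,900.57
2 | $3,900.57 | $11.70 | $11.70 | $3,900.57
3 | $3,900.57 | $11.70 | $1,502.40 | $2,409.87
4 | $2,409.87 | $7.23 | $1,502.40 | $914.70
5 | $914.70 | $2.74 | $917.44 | $0.00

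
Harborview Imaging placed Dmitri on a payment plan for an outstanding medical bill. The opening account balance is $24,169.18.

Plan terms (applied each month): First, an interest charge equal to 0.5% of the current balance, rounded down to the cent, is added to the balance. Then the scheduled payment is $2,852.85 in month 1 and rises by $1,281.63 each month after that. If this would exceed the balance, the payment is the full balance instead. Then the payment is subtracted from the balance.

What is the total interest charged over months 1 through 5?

Month 1: opening $24,169.18; interest $120.84 → $24,290.02; payment $2,852.85; balance $21,437.17
Month 2: opening $21,437.17; interest $107.18 → $21,544.35; payment $4,134.48; balance $17,409.87
Month 3: opening $17,409.87; interest $87.04 → $17,496.91; payment $5,416.11; balance $12,080.80
Month 4: opening $12,080.80; interest $60.40 → $12,141.20; payment $6,697.74; balance $5,443.46
Month 5: opening $5,443.46; interest $27.21 → $5,470.67; payment $5,470.67; balance $0.00
Total interest: $120.84 + $107.18 + $87.04 + $60.40 + $27.21 = $402.67

$402.67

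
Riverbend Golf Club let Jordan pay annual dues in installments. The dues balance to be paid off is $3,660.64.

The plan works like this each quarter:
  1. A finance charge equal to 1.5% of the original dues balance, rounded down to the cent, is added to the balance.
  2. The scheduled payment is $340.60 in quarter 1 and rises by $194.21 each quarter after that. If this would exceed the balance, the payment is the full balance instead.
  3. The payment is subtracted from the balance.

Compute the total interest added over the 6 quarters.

$329.40

# | Opening | Interest | Payment | End bal
1 | $3,660.64 | $54.90 | $340.60 | $3,374.94
2 | $3,374.94 | $54.90 | $534.81 | $2,895.03
3 | $2,895.03 | $54.90 | $729.02 | $2,220.91
4 | $2,220.91 | $54.90 | $923.23 | $1,352.58
5 | $1,352.58 | $54.90 | $1,117.44 | $290.04
6 | $290.04 | $54.90 | $344.94 | $0.00
Total interest: $54.90 + $54.90 + $54.90 + $54.90 + $54.90 + $54.90 = $329.40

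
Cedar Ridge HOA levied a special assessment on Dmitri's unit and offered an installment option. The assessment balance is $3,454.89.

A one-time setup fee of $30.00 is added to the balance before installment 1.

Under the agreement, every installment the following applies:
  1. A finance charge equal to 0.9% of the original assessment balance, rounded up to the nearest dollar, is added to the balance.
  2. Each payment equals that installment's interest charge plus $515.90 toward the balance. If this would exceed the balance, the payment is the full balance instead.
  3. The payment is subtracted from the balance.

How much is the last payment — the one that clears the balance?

# | Opening | Interest | Payment | End bal
1 | $3,484.89 | $32.00 | $547.90 | $2,968.99
2 | $2,968.99 | $32.00 | $547.90 | $2,453.09
3 | $2,453.09 | $32.00 | $547.90 | $1,937.19
4 | $1,937.19 | $32.00 | $547.90 | $1,421.29
5 | $1,421.29 | $32.00 | $547.90 | $905.39
6 | $905.39 | $32.00 | $547.90 | $389.49
7 | $389.49 | $32.00 | $421.49 | $0.00

$421.49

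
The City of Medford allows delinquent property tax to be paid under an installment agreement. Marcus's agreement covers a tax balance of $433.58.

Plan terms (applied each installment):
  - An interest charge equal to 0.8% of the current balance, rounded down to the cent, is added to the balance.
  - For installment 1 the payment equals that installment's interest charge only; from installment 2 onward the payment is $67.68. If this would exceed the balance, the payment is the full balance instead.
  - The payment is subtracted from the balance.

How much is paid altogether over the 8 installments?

# | Opening | Interest | Payment | End bal
1 | $433.58 | $3.46 | $3.46 | $433.58
2 | $433.58 | $3.46 | $67.68 | $369.36
3 | $369.36 | $2.95 | $67.68 | $304.63
4 | $304.63 | $2.43 | $67.68 | $239.38
5 | $239.38 | $1.91 | $67.68 | $173.61
6 | $173.61 | $1.38 | $67.68 | $107.31
7 | $107.31 | $0.85 | $67.68 | $40.48
8 | $40.48 | $0.32 | $40.80 | $0.00
Total paid: $450.34

$450.34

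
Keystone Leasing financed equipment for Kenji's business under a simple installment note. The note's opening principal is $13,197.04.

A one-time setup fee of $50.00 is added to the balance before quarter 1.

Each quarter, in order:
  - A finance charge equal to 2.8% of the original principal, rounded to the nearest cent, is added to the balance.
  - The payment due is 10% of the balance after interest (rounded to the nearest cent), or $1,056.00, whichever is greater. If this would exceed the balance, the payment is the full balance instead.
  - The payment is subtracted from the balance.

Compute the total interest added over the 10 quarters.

$3,695.20

Quarter 1: $13,247.04 +$369.52 interest = $13,616.56; pay $1,361.66 → $12,254.90
Quarter 2: $12,254.90 +$369.52 interest = $12,624.42; pay $1,262.44 → $11,361.98
Quarter 3: $11,361.98 +$369.52 interest = $11,731.50; pay $1,173.15 → $10,558.35
Quarter 4: $10,558.35 +$369.52 interest = $10,927.87; pay $1,092.79 → $9,835.08
Quarter 5: $9,835.08 +$369.52 interest = $10,204.60; pay $1,056.00 → $9,148.60
Quarter 6: $9,148.60 +$369.52 interest = $9,518.12; pay $1,056.00 → $8,462.12
Quarter 7: $8,462.12 +$369.52 interest = $8,831.64; pay $1,056.00 → $7,775.64
Quarter 8: $7,775.64 +$369.52 interest = $8,145.16; pay $1,056.00 → $7,089.16
Quarter 9: $7,089.16 +$369.52 interest = $7,458.68; pay $1,056.00 → $6,402.68
Quarter 10: $6,402.68 +$369.52 interest = $6,772.20; pay $1,056.00 → $5,716.20
Total interest: $369.52 + $369.52 + $369.52 + $369.52 + $369.52 + $369.52 + $369.52 + $369.52 + $369.52 + $369.52 = $3,695.20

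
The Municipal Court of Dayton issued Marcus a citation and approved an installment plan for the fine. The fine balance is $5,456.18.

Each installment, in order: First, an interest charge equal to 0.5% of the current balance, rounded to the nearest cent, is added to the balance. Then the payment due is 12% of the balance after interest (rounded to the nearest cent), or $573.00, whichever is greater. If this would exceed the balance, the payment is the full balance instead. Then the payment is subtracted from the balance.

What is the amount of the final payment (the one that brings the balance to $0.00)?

$349.32

Installment 1: $5,456.18 +$27.28 interest = $5,483.46; pay $658.02 → $4,825.44
Installment 2: $4,825.44 +$24.13 interest = $4,849.57; pay $581.95 → $4,267.62
Installment 3: $4,267.62 +$21.34 interest = $4,288.96; pay $573.00 → $3,715.96
Installment 4: $3,715.96 +$18.58 interest = $3,734.54; pay $573.00 → $3,161.54
Installment 5: $3,161.54 +$15.81 interest = $3,177.35; pay $573.00 → $2,604.35
Installment 6: $2,604.35 +$13.02 interest = $2,617.37; pay $573.00 → $2,044.37
Installment 7: $2,044.37 +$10.22 interest = $2,054.59; pay $573.00 → $1,481.59
Installment 8: $1,481.59 +$7.41 interest = $1,489.00; pay $573.00 → $916.00
Installment 9: $916.00 +$4.58 interest = $920.58; pay $573.00 → $347.58
Installment 10: $347.58 +$1.74 interest = $349.32; pay $349.32 → $0.00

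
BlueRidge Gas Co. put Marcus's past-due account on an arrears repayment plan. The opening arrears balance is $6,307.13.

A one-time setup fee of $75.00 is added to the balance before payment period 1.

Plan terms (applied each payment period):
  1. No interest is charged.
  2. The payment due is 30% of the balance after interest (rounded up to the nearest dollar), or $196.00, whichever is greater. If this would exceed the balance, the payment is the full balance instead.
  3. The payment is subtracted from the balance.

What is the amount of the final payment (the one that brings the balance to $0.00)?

Payment period 1: $6,382.13 − $1,915.00 → $4,467.13
Payment period 2: $4,467.13 − $1,341.00 → $3,126.13
Payment period 3: $3,126.13 − $938.00 → $2,188.13
Payment period 4: $2,188.13 − $657.00 → $1,531.13
Payment period 5: $1,531.13 − $460.00 → $1,071.13
Payment period 6: $1,071.13 − $322.00 → $749.13
Payment period 7: $749.13 − $225.00 → $524.13
Payment period 8: $524.13 − $196.00 → $328.13
Payment period 9: $328.13 − $196.00 → $132.13
Payment period 10: $132.13 − $132.13 → $0.00

$132.13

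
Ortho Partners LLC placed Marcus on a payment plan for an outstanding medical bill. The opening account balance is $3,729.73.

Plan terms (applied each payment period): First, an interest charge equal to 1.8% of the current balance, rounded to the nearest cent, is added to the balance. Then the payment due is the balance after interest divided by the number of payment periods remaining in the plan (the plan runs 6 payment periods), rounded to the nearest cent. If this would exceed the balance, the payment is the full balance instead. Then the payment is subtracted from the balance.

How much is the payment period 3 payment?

Payment period 1: opening $3,729.73; interest $67.14 → $3,796.87; payment $632.81; balance $3,164.06
Payment period 2: opening $3,164.06; interest $56.95 → $3,221.01; payment $644.20; balance $2,576.81
Payment period 3: opening $2,576.81; interest $46.38 → $2,623.19; payment $655.80; balance $1,967.39

$655.80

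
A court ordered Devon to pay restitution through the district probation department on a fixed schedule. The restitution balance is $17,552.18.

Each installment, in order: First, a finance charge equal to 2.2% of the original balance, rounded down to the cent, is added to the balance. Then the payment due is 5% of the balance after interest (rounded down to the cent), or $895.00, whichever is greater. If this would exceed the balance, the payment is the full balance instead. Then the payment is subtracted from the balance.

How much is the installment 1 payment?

Installment 1: $17,552.18 +$386.14 interest = $17,938.32; pay $896.91 → $17,041.41

$896.91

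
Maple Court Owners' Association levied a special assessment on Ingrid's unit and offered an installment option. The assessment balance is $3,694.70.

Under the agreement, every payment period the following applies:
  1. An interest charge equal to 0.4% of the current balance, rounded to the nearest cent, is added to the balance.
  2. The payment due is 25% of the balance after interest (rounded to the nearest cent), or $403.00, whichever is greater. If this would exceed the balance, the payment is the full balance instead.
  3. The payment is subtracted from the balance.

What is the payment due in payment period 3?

$525.83

Payment period 1: $3,694.70 +$14.78 interest = $3,709.48; pay $927.37 → $2,782.11
Payment period 2: $2,782.11 +$11.13 interest = $2,793.24; pay $698.31 → $2,094.93
Payment period 3: $2,094.93 +$8.38 interest = $2,103.31; pay $525.83 → $1,577.48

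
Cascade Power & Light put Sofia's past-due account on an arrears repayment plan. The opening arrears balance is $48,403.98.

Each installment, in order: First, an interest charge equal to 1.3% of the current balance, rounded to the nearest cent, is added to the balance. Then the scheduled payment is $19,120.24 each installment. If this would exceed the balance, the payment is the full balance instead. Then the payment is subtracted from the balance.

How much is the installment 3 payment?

Installment 1: opening $48,403.98; interest $629.25 → $49,033.23; payment $19,120.24; balance $29,912.99
Installment 2: opening $29,912.99; interest $388.87 → $30,301.86; payment $19,120.24; balance $11,181.62
Installment 3: opening $11,181.62; interest $145.36 → $11,326.98; payment $11,326.98; balance $0.00

$11,326.98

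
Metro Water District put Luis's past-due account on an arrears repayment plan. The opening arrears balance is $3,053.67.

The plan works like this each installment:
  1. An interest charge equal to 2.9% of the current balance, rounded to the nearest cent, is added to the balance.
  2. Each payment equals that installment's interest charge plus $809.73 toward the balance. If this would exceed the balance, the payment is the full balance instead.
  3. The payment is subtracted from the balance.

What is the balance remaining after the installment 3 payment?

Installment 1: opening $3,053.67; interest $88.56 → $3,142.23; payment $898.29; balance $2,243.94
Installment 2: opening $2,243.94; interest $65.07 → $2,309.01; payment $874.80; balance $1,434.21
Installment 3: opening $1,434.21; interest $41.59 → $1,475.80; payment $851.32; balance $624.48

$624.48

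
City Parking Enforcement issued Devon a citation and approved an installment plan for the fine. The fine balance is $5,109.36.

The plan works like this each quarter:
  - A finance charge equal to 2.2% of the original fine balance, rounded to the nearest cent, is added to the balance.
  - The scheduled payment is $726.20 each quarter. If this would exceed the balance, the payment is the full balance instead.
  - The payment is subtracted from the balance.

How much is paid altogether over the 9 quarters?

Quarter 1: opening $5,109.36; interest $112.41 → $5,221.77; payment $726.20; balance $4,495.57
Quarter 2: opening $4,495.57; interest $112.41 → $4,607.98; payment $726.20; balance $3,881.78
Quarter 3: opening $3,881.78; interest $112.41 → $3,994.19; payment $726.20; balance $3,267.99
Quarter 4: opening $3,267.99; interest $112.41 → $3,380.40; payment $726.20; balance $2,654.20
Quarter 5: opening $2,654.20; interest $112.41 → $2,766.61; payment $726.20; balance $2,040.41
Quarter 6: opening $2,040.41; interest $112.41 → $2,152.82; payment $726.20; balance $1,426.62
Quarter 7: opening $1,426.62; interest $112.41 → $1,539.03; payment $726.20; balance $812.83
Quarter 8: opening $812.83; interest $112.41 → $925.24; payment $726.20; balance $199.04
Quarter 9: opening $199.04; interest $112.41 → $311.45; payment $311.45; balance $0.00
Total paid: $6,121.05

$6,121.05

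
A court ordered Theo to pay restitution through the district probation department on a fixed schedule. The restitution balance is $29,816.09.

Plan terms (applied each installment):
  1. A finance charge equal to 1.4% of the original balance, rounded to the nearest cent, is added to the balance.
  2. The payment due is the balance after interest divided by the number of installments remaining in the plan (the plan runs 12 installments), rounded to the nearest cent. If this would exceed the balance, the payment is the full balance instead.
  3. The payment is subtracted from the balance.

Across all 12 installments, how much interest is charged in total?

$5,009.16

Installment 1: opening $29,816.09; interest $417.43 → $30,233.52; payment $2,519.46; balance $27,714.06
Installment 2: opening $27,714.06; interest $417.43 → $28,131.49; payment $2,557.41; balance $25,574.08
Installment 3: opening $25,574.08; interest $417.43 → $25,991.51; payment $2,599.15; balance $23,392.36
Installment 4: opening $23,392.36; interest $417.43 → $23,809.79; payment $2,645.53; balance $21,164.26
Installment 5: opening $21,164.26; interest $417.43 → $21,581.69; payment $2,697.71; balance $18,883.98
Installment 6: opening $18,883.98; interest $417.43 → $19,301.41; payment $2,757.34; balance $16,544.07
Installment 7: opening $16,544.07; interest $417.43 → $16,961.50; payment $2,826.92; balance $14,134.58
Installment 8: opening $14,134.58; interest $417.43 → $14,552.01; payment $2,910.40; balance $11,641.61
Installment 9: opening $11,641.61; interest $417.43 → $12,059.04; payment $3,014.76; balance $9,044.28
Installment 10: opening $9,044.28; interest $417.43 → $9,461.71; payment $3,153.90; balance $6,307.81
Installment 11: opening $6,307.81; interest $417.43 → $6,725.24; payment $3,362.62; balance $3,362.62
Installment 12: opening $3,362.62; interest $417.43 → $3,780.05; payment $3,780.05; balance $0.00
Total interest: $417.43 + $417.43 + $417.43 + $417.43 + $417.43 + $417.43 + $417.43 + $417.43 + $417.43 + $417.43 + $417.43 + $417.43 = $5,009.16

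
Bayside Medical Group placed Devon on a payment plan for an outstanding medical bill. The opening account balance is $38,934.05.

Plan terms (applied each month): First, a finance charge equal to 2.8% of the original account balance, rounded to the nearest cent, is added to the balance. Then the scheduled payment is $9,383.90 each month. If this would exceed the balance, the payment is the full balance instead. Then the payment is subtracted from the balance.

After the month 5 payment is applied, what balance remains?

# | Opening | Interest | Payment | End bal
1 | $38,934.05 | $1,090.15 | $9,383.90 | $30,640.30
2 | $30,640.30 | $1,090.15 | $9,383.90 | $22,346.55
3 | $22,346.55 | $1,090.15 | $9,383.90 | $14,052.80
4 | $14,052.80 | $1,090.15 | $9,383.90 | $5,759.05
5 | $5,759.05 | $1,090.15 | $6,849.20 | $0.00

$0.00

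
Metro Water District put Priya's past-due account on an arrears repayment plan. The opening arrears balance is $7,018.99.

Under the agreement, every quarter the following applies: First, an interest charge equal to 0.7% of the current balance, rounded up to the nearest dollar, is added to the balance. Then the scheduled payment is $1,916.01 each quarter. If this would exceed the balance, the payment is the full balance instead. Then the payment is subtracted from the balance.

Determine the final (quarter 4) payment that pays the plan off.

# | Opening | Interest | Payment | End bal
1 | $7,018.99 | $50.00 | $1,916.01 | $5,152.98
2 | $5,152.98 | $37.00 | $1,916.01 | $3,273.97
3 | $3,273.97 | $23.00 | $1,916.01 | $1,380.96
4 | $1,380.96 | $10.00 | $1,390.96 | $0.00

$1,390.96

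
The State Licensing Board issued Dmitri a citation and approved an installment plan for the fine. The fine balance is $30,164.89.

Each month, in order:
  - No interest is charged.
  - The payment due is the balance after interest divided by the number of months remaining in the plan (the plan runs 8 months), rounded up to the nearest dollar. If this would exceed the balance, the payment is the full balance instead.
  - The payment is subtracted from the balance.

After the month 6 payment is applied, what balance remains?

# | Opening | Payment | End bal
1 | $30,164.89 | $3,771.00 | $26,393.89
2 | $26,393.89 | $3,771.00 | $22,622.89
3 | $22,622.89 | $3,771.00 | $18,851.89
4 | $18,851.89 | $3,771.00 | $15,080.89
5 | $15,080.89 | $3,771.00 | $11,309.89
6 | $11,309.89 | $3,770.00 | $7,539.89

$7,539.89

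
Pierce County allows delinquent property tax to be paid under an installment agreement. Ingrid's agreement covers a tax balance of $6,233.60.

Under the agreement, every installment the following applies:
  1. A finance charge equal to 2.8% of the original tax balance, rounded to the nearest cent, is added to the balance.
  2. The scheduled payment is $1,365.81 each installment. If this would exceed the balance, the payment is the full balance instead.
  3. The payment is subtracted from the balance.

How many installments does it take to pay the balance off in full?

6

Installment 1: opening $6,233.60; interest $174.54 → $6,408.14; payment $1,365.81; balance $5,042.33
Installment 2: opening $5,042.33; interest $174.54 → $5,216.87; payment $1,365.81; balance $3,851.06
Installment 3: opening $3,851.06; interest $174.54 → $4,025.60; payment $1,365.81; balance $2,659.79
Installment 4: opening $2,659.79; interest $174.54 → $2,834.33; payment $1,365.81; balance $1,468.52
Installment 5: opening $1,468.52; interest $174.54 → $1,643.06; payment $1,365.81; balance $277.25
Installment 6: opening $277.25; interest $174.54 → $451.79; payment $451.79; balance $0.00
Balance reaches $0.00 in installment 6.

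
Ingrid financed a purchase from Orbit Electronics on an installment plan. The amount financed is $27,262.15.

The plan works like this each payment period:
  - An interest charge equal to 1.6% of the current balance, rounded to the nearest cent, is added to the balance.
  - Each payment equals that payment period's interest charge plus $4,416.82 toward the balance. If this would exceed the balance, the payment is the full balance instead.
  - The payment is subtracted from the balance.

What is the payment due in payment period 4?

$4,641.01

# | Opening | Interest | Payment | End bal
1 | $27,262.15 | $436.19 | $4,853.01 | $22,845.33
2 | $22,845.33 | $365.53 | $4,782.35 | $18,428.51
3 | $18,428.51 | $294.86 | $4,711.68 | $14,011.69
4 | $14,011.69 | $224.19 | $4,641.01 | $9,594.87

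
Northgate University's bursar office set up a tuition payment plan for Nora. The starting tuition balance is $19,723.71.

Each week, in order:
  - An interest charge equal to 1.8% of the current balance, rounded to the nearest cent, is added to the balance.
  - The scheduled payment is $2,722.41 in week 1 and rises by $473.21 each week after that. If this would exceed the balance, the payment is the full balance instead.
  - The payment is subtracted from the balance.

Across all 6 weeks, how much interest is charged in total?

$1,302.75

Week 1: opening $19,723.71; interest $355.03 → $20,078.74; payment $2,722.41; balance $17,356.33
Week 2: opening $17,356.33; interest $312.41 → $17,668.74; payment $3,195.62; balance $14,473.12
Week 3: opening $14,473.12; interest $260.52 → $14,733.64; payment $3,668.83; balance $11,064.81
Week 4: opening $11,064.81; interest $199.17 → $11,263.98; payment $4,142.04; balance $7,121.94
Week 5: opening $7,121.94; interest $128.19 → $7,250.13; payment $4,615.25; balance $2,634.88
Week 6: opening $2,634.88; interest $47.43 → $2,682.31; payment $2,682.31; balance $0.00
Total interest: $355.03 + $312.41 + $260.52 + $199.17 + $128.19 + $47.43 = $1,302.75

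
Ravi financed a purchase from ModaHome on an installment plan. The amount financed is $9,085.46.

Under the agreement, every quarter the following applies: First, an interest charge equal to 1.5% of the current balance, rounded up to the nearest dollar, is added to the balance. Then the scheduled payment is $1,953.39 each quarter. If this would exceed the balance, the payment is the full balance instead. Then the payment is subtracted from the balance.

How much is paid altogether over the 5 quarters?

Quarter 1: $9,085.46 +$137.00 interest = $9,222.46; pay $1,953.39 → $7,269.07
Quarter 2: $7,269.07 +$110.00 interest = $7,379.07; pay $1,953.39 → $5,425.68
Quarter 3: $5,425.68 +$82.00 interest = $5,507.68; pay $1,953.39 → $3,554.29
Quarter 4: $3,554.29 +$54.00 interest = $3,608.29; pay $1,953.39 → $1,654.90
Quarter 5: $1,654.90 +$25.00 interest = $1,679.90; pay $1,679.90 → $0.00
Total paid: $9,493.46

$9,493.46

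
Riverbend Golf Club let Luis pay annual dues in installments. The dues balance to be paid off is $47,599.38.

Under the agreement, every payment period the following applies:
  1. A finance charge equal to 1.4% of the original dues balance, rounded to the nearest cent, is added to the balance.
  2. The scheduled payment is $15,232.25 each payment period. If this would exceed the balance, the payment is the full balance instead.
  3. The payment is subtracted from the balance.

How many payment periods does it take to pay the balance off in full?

4

Payment period 1: $47,599.38 +$666.39 interest = $48,265.77; pay $15,232.25 → $33,033.52
Payment period 2: $33,033.52 +$666.39 interest = $33,699.91; pay $15,232.25 → $18,467.66
Payment period 3: $18,467.66 +$666.39 interest = $19,134.05; pay $15,232.25 → $3,901.80
Payment period 4: $3,901.80 +$666.39 interest = $4,568.19; pay $4,568.19 → $0.00
Balance reaches $0.00 in payment period 4.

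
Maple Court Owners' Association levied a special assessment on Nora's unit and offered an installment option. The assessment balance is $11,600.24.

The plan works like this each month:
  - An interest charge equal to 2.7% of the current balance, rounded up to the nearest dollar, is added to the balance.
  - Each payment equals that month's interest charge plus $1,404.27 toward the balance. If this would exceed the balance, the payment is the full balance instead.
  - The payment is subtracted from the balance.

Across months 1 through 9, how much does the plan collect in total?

# | Opening | Interest | Payment | End bal
1 | $11,600.24 | $314.00 | $1,718.27 | $10,195.97
2 | $10,195.97 | $276.00 | $1,680.27 | $8,791.70
3 | $8,791.70 | $238.00 | $1,642.27 | $7,387.43
4 | $7,387.43 | $200.00 | $1,604.27 | $5,983.16
5 | $5,983.16 | $162.00 | $1,566.27 | $4,578.89
6 | $4,578.89 | $124.00 | $1,528.27 | $3,174.62
7 | $3,174.62 | $86.00 | $1,490.27 | $1,770.35
8 | $1,770.35 | $48.00 | $1,452.27 | $366.08
9 | $366.08 | $10.00 | $376.08 | $0.00
Total paid: $13,058.24

$13,058.24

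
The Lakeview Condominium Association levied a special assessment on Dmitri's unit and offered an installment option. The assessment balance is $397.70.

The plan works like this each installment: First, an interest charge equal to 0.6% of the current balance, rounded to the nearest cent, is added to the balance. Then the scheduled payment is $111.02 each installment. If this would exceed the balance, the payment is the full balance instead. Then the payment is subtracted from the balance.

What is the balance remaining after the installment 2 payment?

# | Opening | Interest | Payment | End bal
1 | $397.70 | $2.39 | $111.02 | $289.07
2 | $289.07 | $1.73 | $111.02 | $179.78

$179.78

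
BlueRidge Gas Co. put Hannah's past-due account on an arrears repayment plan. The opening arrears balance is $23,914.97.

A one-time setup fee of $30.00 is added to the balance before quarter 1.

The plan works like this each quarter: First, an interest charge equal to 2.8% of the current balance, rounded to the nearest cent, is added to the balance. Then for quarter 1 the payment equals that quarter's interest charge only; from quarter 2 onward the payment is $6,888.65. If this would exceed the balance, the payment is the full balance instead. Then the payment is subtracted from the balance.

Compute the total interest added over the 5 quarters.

$2,288.01

Quarter 1: opening $23,944.97; interest $670.46 → $24,615.43; payment $670.46; balance $23,944.97
Quarter 2: opening $23,944.97; interest $670.46 → $24,615.43; payment $6,888.65; balance $17,726.78
Quarter 3: opening $17,726.78; interest $496.35 → $18,223.13; payment $6,888.65; balance $11,334.48
Quarter 4: opening $11,334.48; interest $317.37 → $11,651.85; payment $6,888.65; balance $4,763.20
Quarter 5: opening $4,763.20; interest $133.37 → $4,896.57; payment $4,896.57; balance $0.00
Total interest: $670.46 + $670.46 + $496.35 + $317.37 + $133.37 = $2,288.01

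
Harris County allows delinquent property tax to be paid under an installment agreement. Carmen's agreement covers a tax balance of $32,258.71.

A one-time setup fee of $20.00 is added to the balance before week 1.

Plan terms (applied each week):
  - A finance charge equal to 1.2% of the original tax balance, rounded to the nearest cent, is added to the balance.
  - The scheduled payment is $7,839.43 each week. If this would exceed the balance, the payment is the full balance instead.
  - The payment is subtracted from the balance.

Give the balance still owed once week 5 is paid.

$0.00

Week 1: $32,278.71 +$387.10 interest = $32,665.81; pay $7,839.43 → $24,826.38
Week 2: $24,826.38 +$387.10 interest = $25,213.48; pay $7,839.43 → $17,374.05
Week 3: $17,374.05 +$387.10 interest = $17,761.15; pay $7,839.43 → $9,921.72
Week 4: $9,921.72 +$387.10 interest = $10,308.82; pay $7,839.43 → $2,469.39
Week 5: $2,469.39 +$387.10 interest = $2,856.49; pay $2,856.49 → $0.00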